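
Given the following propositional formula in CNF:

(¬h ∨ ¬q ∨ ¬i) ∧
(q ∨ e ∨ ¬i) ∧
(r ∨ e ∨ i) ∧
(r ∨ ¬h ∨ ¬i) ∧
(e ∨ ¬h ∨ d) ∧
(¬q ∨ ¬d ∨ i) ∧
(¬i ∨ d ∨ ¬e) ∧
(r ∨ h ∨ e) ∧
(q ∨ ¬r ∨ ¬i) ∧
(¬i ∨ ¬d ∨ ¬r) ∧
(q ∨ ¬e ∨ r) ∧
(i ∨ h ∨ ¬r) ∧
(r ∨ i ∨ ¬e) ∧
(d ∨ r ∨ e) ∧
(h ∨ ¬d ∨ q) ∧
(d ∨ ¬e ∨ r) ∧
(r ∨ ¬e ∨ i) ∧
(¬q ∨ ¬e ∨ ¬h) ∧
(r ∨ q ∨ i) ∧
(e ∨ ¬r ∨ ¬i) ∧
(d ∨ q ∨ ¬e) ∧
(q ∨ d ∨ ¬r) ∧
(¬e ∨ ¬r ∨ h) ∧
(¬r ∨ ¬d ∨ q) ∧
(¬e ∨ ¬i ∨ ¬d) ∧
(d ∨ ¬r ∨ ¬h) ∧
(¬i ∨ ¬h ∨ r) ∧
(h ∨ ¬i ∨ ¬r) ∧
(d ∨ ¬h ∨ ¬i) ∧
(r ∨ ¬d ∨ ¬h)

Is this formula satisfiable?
No

No, the formula is not satisfiable.

No assignment of truth values to the variables can make all 30 clauses true simultaneously.

The formula is UNSAT (unsatisfiable).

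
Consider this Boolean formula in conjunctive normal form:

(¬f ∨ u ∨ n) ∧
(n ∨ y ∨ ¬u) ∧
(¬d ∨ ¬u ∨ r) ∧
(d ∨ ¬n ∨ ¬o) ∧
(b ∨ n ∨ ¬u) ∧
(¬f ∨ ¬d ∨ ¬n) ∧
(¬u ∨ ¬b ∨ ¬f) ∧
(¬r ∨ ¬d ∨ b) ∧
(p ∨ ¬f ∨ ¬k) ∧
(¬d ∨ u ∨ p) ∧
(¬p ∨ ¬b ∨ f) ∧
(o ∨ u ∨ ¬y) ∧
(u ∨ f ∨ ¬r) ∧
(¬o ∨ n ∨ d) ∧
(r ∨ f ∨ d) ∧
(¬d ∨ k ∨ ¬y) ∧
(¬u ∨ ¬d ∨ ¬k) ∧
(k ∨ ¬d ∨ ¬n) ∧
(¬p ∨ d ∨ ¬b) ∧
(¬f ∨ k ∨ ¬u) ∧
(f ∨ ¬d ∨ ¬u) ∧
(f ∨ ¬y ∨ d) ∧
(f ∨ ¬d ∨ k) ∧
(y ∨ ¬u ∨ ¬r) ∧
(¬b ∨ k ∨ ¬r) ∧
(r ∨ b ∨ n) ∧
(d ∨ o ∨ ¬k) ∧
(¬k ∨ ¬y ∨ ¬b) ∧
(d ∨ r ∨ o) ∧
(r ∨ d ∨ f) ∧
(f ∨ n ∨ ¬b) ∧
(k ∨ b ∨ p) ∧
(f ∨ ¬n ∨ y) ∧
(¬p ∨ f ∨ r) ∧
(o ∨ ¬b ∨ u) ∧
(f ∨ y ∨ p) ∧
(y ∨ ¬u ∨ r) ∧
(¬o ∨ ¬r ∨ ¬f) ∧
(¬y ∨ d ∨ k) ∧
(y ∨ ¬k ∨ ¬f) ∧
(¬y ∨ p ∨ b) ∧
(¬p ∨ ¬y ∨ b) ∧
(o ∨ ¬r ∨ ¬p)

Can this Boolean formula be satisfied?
No

No, the formula is not satisfiable.

No assignment of truth values to the variables can make all 43 clauses true simultaneously.

The formula is UNSAT (unsatisfiable).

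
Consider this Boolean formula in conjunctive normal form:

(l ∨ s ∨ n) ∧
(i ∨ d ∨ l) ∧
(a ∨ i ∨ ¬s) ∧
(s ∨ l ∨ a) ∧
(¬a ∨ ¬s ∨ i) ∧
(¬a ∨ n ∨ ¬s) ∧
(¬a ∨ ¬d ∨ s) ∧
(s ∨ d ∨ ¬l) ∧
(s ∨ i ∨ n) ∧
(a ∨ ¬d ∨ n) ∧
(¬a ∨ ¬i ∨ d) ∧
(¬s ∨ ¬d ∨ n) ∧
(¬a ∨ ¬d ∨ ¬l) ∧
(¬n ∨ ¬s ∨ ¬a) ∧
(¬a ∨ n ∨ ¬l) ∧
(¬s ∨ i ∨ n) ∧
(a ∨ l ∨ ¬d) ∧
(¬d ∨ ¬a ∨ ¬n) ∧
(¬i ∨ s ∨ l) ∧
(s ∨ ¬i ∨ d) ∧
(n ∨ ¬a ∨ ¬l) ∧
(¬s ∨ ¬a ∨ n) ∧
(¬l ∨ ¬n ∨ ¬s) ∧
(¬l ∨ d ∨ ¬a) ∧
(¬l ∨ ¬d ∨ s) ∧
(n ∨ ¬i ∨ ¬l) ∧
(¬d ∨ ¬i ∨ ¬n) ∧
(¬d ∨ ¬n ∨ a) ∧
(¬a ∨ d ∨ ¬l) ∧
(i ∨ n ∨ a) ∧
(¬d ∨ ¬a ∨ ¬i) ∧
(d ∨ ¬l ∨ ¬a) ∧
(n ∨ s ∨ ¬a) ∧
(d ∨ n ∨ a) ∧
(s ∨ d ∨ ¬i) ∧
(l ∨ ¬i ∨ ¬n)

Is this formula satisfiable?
No

No, the formula is not satisfiable.

No assignment of truth values to the variables can make all 36 clauses true simultaneously.

The formula is UNSAT (unsatisfiable).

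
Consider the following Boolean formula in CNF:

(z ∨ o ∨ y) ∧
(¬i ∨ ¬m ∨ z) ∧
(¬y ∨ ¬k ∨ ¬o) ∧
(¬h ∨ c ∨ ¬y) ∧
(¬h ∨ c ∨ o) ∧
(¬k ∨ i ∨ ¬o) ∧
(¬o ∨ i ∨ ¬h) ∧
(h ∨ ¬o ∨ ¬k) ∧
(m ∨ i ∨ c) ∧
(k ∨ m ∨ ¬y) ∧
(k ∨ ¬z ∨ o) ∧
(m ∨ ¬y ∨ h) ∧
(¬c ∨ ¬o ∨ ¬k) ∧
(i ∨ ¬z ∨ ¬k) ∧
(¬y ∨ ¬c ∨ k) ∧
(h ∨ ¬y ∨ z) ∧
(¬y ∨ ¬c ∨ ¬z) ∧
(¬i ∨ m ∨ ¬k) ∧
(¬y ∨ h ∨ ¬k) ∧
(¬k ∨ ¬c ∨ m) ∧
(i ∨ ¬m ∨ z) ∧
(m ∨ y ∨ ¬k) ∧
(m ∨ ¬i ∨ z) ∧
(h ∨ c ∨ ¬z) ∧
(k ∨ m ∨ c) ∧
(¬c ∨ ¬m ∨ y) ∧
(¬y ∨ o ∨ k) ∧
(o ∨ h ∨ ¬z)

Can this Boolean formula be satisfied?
Yes

Yes, the formula is satisfiable.

One satisfying assignment is: h=True, o=True, y=False, c=False, m=True, i=True, k=False, z=True

Verification: With this assignment, all 28 clauses evaluate to true.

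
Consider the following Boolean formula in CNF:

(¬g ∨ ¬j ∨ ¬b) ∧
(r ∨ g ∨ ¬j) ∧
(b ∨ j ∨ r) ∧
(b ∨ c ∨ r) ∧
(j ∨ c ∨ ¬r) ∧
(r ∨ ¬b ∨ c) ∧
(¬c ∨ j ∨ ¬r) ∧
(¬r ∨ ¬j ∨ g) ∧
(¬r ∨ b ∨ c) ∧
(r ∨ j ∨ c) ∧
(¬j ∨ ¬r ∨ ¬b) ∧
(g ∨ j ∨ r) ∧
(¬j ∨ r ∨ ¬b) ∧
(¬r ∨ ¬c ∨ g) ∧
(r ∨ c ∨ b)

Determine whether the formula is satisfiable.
Yes

Yes, the formula is satisfiable.

One satisfying assignment is: c=True, r=False, g=True, j=False, b=True

Verification: With this assignment, all 15 clauses evaluate to true.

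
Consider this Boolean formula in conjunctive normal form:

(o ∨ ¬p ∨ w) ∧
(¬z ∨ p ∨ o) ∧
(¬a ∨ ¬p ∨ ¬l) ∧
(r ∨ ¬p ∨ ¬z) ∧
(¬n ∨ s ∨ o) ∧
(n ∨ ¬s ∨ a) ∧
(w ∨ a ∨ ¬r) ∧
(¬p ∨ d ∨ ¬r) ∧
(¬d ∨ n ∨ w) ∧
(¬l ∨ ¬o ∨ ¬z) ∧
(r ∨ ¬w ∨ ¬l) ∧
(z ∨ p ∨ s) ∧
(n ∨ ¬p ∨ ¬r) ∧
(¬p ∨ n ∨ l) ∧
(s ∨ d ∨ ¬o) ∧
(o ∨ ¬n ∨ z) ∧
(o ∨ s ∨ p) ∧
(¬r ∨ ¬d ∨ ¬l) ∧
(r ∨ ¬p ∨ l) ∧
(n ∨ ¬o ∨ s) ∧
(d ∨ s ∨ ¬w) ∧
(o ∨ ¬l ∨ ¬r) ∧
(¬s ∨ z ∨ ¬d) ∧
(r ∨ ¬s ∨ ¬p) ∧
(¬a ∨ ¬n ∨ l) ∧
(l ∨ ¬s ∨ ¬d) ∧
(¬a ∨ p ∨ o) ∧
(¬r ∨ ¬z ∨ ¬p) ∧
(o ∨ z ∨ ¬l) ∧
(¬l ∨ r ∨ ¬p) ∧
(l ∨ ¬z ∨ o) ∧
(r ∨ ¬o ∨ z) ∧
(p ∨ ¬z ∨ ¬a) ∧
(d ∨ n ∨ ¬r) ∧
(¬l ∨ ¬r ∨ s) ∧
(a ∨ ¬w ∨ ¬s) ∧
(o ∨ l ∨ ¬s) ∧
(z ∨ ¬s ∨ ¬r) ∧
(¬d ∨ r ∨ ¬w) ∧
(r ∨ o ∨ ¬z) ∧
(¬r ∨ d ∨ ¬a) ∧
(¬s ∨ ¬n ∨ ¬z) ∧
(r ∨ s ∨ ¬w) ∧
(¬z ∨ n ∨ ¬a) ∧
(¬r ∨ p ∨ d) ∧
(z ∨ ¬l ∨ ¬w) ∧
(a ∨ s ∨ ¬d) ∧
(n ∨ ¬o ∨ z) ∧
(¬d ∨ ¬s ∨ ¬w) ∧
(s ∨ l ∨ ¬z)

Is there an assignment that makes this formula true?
No

No, the formula is not satisfiable.

No assignment of truth values to the variables can make all 50 clauses true simultaneously.

The formula is UNSAT (unsatisfiable).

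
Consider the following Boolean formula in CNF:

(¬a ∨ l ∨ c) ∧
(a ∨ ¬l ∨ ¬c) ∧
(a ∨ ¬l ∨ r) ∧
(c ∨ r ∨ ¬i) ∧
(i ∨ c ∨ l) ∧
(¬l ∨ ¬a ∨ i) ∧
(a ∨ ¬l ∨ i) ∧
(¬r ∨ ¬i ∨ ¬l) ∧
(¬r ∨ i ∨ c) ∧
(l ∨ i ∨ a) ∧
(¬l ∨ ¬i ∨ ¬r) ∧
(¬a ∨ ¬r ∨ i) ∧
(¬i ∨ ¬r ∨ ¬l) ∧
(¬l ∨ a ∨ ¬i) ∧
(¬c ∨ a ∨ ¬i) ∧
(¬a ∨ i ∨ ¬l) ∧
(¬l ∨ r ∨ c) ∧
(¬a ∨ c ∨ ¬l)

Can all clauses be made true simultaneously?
Yes

Yes, the formula is satisfiable.

One satisfying assignment is: i=True, c=False, a=False, l=False, r=True

Verification: With this assignment, all 18 clauses evaluate to true.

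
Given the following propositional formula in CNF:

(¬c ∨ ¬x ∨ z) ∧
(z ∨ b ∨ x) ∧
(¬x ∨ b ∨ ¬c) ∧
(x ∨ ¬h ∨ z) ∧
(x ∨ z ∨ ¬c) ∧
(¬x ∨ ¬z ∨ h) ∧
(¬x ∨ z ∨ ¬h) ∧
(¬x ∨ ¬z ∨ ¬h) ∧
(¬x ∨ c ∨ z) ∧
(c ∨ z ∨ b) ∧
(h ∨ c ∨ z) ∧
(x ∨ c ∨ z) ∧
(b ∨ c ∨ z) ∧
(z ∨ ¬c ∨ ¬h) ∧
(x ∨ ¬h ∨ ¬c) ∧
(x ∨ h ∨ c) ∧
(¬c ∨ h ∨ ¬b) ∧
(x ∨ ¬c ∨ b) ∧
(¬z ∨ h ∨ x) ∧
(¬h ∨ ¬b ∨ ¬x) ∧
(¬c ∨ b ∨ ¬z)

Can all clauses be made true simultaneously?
Yes

Yes, the formula is satisfiable.

One satisfying assignment is: x=False, b=False, h=True, c=False, z=True

Verification: With this assignment, all 21 clauses evaluate to true.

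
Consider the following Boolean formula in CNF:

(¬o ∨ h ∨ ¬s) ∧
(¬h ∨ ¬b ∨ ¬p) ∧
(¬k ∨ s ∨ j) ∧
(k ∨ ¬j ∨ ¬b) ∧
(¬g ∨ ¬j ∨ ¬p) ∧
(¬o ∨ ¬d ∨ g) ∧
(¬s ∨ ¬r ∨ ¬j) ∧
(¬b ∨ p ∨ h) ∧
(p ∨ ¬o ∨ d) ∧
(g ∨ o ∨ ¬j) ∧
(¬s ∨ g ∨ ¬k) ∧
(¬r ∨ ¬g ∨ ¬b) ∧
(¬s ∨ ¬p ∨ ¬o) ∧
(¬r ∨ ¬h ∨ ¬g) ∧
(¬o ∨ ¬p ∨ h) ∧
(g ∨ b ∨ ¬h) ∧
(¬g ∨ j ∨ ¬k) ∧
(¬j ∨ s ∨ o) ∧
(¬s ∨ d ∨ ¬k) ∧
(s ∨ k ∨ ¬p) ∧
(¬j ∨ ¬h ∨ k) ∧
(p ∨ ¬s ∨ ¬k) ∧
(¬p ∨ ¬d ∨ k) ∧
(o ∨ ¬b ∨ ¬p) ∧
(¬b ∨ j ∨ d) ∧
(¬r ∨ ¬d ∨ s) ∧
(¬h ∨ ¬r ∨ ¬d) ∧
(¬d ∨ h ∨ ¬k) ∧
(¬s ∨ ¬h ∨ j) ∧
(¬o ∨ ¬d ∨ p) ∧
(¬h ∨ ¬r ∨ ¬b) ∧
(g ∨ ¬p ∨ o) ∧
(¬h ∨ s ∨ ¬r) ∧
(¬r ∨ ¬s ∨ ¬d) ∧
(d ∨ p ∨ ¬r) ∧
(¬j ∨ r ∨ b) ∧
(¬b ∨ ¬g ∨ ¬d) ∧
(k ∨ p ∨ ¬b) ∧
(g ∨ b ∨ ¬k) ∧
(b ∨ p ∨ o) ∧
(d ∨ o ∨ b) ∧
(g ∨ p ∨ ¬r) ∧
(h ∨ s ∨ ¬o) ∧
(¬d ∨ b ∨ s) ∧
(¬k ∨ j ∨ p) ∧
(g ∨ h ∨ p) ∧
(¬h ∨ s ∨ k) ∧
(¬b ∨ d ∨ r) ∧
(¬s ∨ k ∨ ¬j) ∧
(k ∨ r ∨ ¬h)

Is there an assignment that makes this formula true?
No

No, the formula is not satisfiable.

No assignment of truth values to the variables can make all 50 clauses true simultaneously.

The formula is UNSAT (unsatisfiable).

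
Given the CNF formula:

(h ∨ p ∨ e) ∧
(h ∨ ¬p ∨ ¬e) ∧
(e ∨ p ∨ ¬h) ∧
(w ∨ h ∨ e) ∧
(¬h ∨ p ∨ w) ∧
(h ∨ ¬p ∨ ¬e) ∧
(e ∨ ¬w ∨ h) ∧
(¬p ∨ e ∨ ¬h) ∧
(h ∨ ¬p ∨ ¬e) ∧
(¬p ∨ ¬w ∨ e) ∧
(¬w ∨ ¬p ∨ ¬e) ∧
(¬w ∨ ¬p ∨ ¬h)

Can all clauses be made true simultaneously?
Yes

Yes, the formula is satisfiable.

One satisfying assignment is: p=False, h=False, w=False, e=True

Verification: With this assignment, all 12 clauses evaluate to true.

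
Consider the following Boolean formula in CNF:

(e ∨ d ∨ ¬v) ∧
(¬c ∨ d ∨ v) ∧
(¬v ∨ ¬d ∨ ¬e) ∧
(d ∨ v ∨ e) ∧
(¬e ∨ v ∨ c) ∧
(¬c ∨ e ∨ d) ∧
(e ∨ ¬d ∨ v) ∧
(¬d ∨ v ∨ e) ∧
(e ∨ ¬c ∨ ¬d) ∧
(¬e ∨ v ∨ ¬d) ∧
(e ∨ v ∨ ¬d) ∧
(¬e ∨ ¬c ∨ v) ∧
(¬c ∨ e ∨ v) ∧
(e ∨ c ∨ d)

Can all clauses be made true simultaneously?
Yes

Yes, the formula is satisfiable.

One satisfying assignment is: c=False, v=True, e=False, d=True

Verification: With this assignment, all 14 clauses evaluate to true.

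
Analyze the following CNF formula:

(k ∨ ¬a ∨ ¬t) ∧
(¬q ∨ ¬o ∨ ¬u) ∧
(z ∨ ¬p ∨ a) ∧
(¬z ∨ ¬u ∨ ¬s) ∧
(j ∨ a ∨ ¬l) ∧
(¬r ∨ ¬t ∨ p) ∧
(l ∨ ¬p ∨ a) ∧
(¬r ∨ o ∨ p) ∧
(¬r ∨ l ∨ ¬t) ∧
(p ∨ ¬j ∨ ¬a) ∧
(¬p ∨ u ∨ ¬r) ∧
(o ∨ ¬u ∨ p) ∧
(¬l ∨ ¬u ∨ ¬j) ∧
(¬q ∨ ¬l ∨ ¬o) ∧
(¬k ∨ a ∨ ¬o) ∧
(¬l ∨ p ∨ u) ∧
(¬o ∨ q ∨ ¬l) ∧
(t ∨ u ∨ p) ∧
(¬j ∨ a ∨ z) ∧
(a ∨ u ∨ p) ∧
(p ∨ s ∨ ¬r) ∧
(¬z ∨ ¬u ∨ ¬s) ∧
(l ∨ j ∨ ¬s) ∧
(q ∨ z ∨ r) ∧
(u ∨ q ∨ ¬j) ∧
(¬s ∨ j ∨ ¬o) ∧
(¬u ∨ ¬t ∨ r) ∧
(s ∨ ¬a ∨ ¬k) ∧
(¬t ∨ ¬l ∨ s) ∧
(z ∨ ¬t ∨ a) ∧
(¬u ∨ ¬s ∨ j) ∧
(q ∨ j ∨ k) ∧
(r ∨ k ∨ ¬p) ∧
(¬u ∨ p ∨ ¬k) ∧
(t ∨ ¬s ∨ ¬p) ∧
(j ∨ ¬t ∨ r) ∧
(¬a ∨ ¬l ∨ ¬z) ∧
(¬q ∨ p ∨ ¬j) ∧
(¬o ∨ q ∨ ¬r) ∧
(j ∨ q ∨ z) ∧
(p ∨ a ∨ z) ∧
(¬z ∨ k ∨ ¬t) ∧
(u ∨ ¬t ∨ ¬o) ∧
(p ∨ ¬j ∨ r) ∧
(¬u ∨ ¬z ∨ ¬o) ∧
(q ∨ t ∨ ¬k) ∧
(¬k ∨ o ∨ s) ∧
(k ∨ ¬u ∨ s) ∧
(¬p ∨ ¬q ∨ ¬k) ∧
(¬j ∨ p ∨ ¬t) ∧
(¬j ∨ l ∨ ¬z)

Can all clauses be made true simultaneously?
No

No, the formula is not satisfiable.

No assignment of truth values to the variables can make all 51 clauses true simultaneously.

The formula is UNSAT (unsatisfiable).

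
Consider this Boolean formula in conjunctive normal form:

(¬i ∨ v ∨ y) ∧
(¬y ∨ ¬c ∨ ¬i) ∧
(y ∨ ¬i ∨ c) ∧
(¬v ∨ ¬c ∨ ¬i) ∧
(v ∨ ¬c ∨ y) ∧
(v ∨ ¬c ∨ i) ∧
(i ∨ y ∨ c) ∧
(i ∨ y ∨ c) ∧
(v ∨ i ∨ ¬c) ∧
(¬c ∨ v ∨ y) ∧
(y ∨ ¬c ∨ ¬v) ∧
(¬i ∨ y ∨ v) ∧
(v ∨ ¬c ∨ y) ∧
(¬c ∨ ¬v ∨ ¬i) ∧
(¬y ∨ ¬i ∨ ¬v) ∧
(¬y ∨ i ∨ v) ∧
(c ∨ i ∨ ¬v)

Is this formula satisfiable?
Yes

Yes, the formula is satisfiable.

One satisfying assignment is: v=False, i=True, c=False, y=True

Verification: With this assignment, all 17 clauses evaluate to true.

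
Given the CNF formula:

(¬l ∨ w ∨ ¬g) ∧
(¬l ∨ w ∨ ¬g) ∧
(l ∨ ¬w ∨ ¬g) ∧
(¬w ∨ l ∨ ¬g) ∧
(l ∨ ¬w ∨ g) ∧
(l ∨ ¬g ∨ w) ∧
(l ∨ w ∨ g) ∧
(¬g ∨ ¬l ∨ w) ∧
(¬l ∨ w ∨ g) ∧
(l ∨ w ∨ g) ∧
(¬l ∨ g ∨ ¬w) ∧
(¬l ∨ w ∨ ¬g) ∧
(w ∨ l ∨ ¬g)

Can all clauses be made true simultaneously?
Yes

Yes, the formula is satisfiable.

One satisfying assignment is: g=True, l=True, w=True

Verification: With this assignment, all 13 clauses evaluate to true.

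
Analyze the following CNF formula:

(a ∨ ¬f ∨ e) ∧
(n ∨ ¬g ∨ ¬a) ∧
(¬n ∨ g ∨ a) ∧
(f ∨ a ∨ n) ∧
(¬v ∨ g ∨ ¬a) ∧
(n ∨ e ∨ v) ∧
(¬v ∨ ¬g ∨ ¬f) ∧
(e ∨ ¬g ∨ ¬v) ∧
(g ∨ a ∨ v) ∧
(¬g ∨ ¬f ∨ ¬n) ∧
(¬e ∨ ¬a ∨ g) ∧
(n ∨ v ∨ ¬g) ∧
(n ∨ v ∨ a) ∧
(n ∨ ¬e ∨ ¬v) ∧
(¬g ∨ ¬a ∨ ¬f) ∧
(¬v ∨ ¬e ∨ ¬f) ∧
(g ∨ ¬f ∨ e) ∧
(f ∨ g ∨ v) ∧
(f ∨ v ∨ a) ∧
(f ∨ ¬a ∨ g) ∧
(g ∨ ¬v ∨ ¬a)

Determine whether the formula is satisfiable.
Yes

Yes, the formula is satisfiable.

One satisfying assignment is: n=True, g=True, f=False, v=False, a=True, e=False

Verification: With this assignment, all 21 clauses evaluate to true.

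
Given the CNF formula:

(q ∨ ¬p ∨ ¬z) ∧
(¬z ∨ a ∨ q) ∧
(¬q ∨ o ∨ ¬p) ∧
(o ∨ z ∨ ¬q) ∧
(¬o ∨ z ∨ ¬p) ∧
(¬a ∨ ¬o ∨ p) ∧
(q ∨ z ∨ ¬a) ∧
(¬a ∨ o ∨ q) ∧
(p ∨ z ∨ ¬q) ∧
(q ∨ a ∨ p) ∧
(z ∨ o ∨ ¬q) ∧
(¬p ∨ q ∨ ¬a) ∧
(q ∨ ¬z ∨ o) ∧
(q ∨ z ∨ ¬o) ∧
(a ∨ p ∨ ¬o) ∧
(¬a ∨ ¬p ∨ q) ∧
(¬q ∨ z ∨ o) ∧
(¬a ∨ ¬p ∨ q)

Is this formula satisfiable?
Yes

Yes, the formula is satisfiable.

One satisfying assignment is: o=False, q=False, z=False, p=True, a=False

Verification: With this assignment, all 18 clauses evaluate to true.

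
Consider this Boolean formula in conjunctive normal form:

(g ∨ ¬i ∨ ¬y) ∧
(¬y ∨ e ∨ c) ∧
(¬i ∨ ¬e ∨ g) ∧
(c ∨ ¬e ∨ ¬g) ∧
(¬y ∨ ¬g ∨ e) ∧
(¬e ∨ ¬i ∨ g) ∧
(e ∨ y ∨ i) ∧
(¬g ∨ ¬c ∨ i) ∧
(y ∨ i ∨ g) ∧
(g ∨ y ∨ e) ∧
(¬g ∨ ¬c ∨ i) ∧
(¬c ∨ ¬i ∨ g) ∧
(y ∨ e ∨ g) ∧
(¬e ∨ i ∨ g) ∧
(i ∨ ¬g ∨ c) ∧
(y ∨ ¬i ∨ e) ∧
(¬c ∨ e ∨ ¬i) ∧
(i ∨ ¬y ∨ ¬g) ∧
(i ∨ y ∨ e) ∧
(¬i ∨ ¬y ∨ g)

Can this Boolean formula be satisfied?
Yes

Yes, the formula is satisfiable.

One satisfying assignment is: i=True, g=True, y=False, c=True, e=True

Verification: With this assignment, all 20 clauses evaluate to true.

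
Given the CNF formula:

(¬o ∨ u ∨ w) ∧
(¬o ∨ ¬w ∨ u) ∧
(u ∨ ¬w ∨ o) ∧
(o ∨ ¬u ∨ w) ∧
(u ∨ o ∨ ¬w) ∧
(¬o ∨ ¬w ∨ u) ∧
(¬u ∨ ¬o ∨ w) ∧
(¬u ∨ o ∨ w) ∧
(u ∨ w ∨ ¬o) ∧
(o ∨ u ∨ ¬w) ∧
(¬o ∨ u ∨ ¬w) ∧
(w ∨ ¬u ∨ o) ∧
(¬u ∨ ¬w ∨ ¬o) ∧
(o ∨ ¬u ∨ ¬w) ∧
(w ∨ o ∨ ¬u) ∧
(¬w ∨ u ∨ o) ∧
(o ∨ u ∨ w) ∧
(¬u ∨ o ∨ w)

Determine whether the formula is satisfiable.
No

No, the formula is not satisfiable.

No assignment of truth values to the variables can make all 18 clauses true simultaneously.

The formula is UNSAT (unsatisfiable).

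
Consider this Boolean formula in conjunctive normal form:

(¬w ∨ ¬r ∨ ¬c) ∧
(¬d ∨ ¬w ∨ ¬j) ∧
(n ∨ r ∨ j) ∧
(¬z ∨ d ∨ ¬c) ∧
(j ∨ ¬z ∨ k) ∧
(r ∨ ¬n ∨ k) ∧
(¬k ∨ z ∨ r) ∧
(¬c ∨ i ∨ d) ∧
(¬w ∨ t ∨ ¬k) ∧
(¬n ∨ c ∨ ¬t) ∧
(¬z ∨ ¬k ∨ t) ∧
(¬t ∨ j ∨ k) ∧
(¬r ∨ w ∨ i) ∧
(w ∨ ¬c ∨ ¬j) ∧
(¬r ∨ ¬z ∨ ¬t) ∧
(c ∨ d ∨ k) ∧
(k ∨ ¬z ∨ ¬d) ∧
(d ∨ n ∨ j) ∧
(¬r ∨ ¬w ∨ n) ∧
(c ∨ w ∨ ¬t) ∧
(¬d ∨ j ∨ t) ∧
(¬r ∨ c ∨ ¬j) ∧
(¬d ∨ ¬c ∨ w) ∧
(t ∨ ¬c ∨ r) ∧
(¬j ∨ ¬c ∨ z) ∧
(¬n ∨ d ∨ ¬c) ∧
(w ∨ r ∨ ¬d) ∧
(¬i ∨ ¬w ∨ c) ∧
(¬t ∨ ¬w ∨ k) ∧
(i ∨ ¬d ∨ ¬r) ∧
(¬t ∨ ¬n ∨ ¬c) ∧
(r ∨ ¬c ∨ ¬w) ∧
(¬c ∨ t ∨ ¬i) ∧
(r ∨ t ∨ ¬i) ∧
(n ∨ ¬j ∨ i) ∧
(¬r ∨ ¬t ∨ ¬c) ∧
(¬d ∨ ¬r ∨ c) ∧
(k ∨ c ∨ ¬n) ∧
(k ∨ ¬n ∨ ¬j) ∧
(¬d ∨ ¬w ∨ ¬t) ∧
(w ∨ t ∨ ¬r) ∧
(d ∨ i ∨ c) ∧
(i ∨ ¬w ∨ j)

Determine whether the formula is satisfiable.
No

No, the formula is not satisfiable.

No assignment of truth values to the variables can make all 43 clauses true simultaneously.

The formula is UNSAT (unsatisfiable).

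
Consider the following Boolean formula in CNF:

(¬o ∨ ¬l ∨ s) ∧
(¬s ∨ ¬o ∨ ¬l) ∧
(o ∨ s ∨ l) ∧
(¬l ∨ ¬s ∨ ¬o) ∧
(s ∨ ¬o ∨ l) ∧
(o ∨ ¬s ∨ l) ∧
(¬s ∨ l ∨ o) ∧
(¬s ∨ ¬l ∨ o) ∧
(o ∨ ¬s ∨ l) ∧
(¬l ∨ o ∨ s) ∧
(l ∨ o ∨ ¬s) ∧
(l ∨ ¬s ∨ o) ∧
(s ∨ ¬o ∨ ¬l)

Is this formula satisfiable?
Yes

Yes, the formula is satisfiable.

One satisfying assignment is: s=True, l=False, o=True

Verification: With this assignment, all 13 clauses evaluate to true.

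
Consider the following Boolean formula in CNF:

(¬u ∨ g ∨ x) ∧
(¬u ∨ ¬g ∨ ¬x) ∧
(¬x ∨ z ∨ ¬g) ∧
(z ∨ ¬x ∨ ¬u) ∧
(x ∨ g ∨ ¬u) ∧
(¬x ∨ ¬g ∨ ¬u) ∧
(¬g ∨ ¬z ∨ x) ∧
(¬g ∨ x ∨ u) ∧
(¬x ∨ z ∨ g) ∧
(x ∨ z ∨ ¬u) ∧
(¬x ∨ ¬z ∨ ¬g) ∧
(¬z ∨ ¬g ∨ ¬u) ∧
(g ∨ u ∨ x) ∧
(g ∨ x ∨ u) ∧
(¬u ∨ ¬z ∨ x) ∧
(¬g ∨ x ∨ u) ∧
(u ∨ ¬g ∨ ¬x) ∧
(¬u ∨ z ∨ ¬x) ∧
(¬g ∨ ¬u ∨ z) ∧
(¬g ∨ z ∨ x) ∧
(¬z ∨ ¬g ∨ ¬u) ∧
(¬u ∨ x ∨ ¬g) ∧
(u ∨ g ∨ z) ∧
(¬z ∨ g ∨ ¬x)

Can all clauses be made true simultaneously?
No

No, the formula is not satisfiable.

No assignment of truth values to the variables can make all 24 clauses true simultaneously.

The formula is UNSAT (unsatisfiable).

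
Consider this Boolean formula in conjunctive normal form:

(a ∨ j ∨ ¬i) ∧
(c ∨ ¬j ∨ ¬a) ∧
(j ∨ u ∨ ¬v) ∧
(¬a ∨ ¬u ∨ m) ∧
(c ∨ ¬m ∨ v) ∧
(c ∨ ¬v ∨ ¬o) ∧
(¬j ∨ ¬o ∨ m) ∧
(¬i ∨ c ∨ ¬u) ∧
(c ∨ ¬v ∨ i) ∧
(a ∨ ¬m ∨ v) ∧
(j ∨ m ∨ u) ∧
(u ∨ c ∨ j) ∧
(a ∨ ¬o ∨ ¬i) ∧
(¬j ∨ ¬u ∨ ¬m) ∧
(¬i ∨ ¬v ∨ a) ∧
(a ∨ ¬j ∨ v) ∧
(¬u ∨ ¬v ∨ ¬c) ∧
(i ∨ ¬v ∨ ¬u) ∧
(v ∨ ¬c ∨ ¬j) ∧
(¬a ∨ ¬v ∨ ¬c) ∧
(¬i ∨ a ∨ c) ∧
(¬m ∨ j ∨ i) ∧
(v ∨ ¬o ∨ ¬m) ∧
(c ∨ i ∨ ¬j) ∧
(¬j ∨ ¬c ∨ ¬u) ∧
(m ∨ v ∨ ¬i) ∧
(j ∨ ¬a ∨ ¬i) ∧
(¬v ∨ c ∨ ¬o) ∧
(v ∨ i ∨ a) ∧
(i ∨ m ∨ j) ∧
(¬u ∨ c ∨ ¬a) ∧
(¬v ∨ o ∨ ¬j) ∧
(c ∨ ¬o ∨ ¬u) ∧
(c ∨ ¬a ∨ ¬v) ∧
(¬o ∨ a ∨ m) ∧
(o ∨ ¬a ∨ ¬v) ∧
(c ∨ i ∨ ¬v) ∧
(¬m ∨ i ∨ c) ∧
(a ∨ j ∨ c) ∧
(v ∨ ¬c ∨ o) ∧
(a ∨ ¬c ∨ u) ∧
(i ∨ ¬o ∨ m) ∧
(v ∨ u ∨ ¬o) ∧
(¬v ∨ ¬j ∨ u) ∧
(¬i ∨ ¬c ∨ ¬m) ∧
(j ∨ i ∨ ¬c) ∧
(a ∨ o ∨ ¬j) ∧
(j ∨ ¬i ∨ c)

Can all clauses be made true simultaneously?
No

No, the formula is not satisfiable.

No assignment of truth values to the variables can make all 48 clauses true simultaneously.

The formula is UNSAT (unsatisfiable).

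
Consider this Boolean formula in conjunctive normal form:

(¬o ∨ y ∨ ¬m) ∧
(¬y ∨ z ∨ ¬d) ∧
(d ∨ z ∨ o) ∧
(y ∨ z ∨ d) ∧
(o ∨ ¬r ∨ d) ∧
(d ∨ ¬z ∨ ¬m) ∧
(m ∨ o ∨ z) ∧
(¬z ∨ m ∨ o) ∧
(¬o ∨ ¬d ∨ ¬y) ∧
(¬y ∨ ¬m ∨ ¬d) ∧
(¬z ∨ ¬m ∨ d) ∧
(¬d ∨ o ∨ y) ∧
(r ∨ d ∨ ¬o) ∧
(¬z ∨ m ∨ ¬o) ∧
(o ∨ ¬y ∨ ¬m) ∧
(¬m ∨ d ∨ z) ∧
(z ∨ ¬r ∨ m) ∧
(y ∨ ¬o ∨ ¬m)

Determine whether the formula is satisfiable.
Yes

Yes, the formula is satisfiable.

One satisfying assignment is: y=False, z=False, d=True, o=True, r=False, m=False

Verification: With this assignment, all 18 clauses evaluate to true.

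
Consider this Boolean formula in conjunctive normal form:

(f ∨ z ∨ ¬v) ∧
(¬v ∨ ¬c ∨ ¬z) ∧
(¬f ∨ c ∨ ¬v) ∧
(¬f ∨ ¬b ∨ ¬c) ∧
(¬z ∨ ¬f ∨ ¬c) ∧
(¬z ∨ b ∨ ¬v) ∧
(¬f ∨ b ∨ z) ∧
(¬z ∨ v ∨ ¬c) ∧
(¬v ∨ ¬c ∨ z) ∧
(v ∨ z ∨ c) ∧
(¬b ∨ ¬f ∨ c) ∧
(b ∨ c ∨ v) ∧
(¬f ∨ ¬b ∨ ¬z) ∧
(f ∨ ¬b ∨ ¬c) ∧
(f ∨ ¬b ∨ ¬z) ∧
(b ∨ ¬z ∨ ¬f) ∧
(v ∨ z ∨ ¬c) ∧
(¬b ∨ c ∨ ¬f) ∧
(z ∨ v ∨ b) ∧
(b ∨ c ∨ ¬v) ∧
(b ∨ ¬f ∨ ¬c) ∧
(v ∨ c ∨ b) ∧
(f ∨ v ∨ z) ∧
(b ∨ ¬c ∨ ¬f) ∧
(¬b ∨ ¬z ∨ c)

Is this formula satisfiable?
No

No, the formula is not satisfiable.

No assignment of truth values to the variables can make all 25 clauses true simultaneously.

The formula is UNSAT (unsatisfiable).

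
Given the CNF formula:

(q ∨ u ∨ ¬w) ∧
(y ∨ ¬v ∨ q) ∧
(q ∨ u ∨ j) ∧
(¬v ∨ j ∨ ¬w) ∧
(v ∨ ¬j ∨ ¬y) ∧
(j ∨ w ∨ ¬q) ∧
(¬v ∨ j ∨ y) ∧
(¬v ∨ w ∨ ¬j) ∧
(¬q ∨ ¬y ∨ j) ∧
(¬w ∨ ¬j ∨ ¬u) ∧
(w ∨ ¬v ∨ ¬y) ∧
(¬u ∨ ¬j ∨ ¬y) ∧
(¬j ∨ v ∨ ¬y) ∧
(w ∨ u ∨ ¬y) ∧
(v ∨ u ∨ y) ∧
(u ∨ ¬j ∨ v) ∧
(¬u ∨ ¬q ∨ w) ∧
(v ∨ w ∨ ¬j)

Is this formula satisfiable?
Yes

Yes, the formula is satisfiable.

One satisfying assignment is: v=False, q=False, u=True, y=False, j=False, w=False

Verification: With this assignment, all 18 clauses evaluate to true.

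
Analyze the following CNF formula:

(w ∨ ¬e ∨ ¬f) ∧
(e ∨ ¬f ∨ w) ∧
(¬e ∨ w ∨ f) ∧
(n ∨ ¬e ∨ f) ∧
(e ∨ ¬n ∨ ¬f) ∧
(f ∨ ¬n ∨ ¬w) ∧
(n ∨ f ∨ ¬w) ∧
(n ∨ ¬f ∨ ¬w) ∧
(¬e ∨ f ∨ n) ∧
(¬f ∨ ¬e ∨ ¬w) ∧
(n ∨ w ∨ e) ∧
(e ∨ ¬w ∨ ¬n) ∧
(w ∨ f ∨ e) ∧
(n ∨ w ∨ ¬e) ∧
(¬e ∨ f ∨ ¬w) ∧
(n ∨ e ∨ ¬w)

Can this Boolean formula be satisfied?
No

No, the formula is not satisfiable.

No assignment of truth values to the variables can make all 16 clauses true simultaneously.

The formula is UNSAT (unsatisfiable).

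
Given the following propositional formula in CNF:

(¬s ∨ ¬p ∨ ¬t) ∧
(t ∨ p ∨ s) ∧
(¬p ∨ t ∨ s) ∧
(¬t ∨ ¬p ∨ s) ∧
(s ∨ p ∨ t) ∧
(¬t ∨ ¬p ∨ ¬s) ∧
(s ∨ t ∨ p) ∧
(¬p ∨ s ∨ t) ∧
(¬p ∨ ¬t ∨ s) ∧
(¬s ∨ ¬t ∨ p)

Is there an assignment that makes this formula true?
Yes

Yes, the formula is satisfiable.

One satisfying assignment is: p=False, t=True, s=False

Verification: With this assignment, all 10 clauses evaluate to true.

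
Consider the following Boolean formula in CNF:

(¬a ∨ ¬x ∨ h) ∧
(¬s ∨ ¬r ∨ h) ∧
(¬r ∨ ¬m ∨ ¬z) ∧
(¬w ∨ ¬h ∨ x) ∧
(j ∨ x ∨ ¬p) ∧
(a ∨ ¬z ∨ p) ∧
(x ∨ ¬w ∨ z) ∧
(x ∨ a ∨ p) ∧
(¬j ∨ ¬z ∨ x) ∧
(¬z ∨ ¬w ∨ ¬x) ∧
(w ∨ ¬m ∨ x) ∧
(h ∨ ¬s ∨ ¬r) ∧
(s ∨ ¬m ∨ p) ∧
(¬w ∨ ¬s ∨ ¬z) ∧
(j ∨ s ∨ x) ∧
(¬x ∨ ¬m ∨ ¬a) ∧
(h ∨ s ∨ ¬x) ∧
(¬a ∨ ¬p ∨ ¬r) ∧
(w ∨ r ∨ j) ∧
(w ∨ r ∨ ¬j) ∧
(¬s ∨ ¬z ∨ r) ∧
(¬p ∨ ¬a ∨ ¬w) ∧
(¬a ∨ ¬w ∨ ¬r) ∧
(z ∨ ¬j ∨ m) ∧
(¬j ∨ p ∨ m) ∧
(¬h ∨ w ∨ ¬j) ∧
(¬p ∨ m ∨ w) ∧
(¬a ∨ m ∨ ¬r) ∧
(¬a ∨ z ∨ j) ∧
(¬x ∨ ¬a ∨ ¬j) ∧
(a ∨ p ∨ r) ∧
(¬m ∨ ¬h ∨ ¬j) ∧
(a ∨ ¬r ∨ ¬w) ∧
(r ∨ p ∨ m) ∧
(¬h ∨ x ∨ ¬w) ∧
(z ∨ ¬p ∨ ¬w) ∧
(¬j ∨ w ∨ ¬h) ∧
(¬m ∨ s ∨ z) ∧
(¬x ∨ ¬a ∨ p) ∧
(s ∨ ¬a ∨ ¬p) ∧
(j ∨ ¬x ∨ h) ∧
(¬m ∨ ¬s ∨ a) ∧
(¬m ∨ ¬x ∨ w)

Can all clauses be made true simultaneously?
Yes

Yes, the formula is satisfiable.

One satisfying assignment is: p=False, a=False, x=True, j=False, w=False, s=False, z=False, r=True, h=True, m=False

Verification: With this assignment, all 43 clauses evaluate to true.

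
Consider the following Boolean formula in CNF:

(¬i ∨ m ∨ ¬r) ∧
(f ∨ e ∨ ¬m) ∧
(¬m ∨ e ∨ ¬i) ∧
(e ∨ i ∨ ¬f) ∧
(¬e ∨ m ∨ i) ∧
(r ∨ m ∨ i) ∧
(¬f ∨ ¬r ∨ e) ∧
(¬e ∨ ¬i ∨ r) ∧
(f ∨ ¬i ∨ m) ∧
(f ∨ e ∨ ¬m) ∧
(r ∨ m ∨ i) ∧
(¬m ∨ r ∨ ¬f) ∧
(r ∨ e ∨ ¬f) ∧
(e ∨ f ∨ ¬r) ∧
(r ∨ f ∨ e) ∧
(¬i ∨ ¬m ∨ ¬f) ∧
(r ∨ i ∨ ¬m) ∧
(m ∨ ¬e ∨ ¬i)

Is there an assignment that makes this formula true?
Yes

Yes, the formula is satisfiable.

One satisfying assignment is: f=False, e=True, i=False, m=True, r=True

Verification: With this assignment, all 18 clauses evaluate to true.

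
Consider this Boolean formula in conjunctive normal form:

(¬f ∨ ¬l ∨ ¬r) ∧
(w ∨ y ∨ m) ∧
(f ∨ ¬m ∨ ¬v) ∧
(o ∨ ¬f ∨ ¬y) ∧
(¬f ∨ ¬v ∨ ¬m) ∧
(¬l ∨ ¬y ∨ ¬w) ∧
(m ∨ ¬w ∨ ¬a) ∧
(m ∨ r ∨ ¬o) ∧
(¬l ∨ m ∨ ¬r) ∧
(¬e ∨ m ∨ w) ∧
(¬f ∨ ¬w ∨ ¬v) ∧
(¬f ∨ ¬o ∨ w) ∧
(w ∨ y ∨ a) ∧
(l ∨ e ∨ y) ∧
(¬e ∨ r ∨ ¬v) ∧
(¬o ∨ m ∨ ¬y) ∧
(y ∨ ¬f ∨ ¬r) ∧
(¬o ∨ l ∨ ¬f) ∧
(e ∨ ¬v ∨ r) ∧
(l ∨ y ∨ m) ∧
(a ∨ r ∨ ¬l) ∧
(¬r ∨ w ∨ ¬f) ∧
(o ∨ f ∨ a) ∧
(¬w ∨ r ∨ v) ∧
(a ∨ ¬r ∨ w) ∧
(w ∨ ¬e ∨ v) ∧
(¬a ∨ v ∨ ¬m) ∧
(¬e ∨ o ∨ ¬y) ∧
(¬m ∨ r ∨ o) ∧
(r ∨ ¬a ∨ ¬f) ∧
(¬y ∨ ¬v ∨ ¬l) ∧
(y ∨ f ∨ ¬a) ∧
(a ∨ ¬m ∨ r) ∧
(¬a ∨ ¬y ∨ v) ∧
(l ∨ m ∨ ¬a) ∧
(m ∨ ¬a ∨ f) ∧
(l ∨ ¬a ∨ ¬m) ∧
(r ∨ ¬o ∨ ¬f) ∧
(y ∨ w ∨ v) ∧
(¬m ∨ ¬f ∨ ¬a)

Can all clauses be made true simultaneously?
Yes

Yes, the formula is satisfiable.

One satisfying assignment is: f=False, v=False, l=True, m=True, r=True, a=False, w=True, e=False, o=True, y=False

Verification: With this assignment, all 40 clauses evaluate to true.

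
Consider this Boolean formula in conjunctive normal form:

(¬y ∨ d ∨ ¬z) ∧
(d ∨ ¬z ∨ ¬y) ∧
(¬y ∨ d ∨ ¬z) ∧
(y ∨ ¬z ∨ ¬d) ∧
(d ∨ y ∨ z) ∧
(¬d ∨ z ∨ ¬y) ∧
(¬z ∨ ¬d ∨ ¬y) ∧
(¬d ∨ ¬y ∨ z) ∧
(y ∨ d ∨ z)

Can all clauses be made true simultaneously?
Yes

Yes, the formula is satisfiable.

One satisfying assignment is: y=False, d=True, z=False

Verification: With this assignment, all 9 clauses evaluate to true.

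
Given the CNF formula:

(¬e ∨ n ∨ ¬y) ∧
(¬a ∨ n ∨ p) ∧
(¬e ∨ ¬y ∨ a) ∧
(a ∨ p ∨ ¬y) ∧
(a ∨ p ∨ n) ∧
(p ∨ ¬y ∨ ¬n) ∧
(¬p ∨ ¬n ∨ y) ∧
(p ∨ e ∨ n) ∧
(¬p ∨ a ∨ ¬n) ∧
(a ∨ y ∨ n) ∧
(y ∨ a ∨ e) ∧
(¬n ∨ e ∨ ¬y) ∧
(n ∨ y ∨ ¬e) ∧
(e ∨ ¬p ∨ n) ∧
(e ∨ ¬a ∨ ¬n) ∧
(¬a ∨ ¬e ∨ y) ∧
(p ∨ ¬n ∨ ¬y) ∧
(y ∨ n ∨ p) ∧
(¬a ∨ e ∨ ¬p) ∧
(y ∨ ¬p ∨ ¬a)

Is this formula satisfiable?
Yes

Yes, the formula is satisfiable.

One satisfying assignment is: p=False, y=False, n=True, a=False, e=True

Verification: With this assignment, all 20 clauses evaluate to true.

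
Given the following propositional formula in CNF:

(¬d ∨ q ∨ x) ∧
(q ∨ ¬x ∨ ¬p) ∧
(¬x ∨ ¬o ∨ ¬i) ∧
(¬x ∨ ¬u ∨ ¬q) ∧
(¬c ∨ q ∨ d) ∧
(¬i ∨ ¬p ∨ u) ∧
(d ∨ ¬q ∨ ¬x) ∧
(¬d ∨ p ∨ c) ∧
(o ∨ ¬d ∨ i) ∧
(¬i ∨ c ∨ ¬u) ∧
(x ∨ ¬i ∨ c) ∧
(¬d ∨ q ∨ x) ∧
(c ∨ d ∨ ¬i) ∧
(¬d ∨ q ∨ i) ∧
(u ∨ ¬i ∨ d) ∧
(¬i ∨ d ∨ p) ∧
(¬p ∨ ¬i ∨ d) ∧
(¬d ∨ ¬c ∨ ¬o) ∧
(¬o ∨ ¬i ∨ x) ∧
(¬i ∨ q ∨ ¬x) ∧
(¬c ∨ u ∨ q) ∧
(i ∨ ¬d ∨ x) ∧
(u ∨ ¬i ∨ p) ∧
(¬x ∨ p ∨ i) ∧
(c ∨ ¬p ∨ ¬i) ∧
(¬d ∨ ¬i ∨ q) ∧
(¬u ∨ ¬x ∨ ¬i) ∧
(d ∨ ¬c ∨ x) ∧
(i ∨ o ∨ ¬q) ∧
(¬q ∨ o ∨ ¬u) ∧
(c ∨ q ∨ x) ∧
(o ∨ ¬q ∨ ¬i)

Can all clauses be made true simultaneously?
Yes

Yes, the formula is satisfiable.

One satisfying assignment is: x=False, c=False, i=False, o=True, u=False, p=False, q=True, d=False

Verification: With this assignment, all 32 clauses evaluate to true.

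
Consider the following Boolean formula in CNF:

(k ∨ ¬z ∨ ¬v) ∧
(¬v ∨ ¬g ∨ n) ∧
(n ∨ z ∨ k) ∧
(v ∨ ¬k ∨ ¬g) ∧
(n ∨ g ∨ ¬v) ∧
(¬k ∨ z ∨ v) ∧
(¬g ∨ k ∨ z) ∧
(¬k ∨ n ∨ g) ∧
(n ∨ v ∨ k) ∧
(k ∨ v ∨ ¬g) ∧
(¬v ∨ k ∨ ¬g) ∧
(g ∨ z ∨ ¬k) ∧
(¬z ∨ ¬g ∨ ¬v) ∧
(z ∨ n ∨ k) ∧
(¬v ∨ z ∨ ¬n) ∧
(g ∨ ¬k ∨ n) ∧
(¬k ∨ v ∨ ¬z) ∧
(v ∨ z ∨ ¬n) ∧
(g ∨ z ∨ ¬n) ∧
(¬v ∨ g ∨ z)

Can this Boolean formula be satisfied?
Yes

Yes, the formula is satisfiable.

One satisfying assignment is: v=False, n=True, g=False, k=False, z=True

Verification: With this assignment, all 20 clauses evaluate to true.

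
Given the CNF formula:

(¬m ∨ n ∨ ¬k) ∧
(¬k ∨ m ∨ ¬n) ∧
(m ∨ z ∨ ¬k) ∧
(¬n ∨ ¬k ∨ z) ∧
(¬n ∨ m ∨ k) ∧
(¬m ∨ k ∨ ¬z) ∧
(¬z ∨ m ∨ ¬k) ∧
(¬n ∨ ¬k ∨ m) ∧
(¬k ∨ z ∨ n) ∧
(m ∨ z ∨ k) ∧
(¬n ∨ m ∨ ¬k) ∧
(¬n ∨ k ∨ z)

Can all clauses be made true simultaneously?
Yes

Yes, the formula is satisfiable.

One satisfying assignment is: n=False, m=True, z=False, k=False

Verification: With this assignment, all 12 clauses evaluate to true.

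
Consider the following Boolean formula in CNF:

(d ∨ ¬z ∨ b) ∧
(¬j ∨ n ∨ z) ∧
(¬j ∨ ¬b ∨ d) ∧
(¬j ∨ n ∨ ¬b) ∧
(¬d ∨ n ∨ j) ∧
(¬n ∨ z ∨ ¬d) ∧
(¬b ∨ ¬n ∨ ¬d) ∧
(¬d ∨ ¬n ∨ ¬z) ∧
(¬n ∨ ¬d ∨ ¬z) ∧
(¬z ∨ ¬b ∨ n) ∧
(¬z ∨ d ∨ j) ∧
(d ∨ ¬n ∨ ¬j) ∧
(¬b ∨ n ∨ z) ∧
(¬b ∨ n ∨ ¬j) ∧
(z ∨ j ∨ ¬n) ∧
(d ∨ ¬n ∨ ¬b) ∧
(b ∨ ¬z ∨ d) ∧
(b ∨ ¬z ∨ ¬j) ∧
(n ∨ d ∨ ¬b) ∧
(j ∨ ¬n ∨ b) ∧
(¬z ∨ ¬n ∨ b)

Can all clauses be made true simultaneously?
Yes

Yes, the formula is satisfiable.

One satisfying assignment is: z=False, b=False, j=False, n=False, d=False

Verification: With this assignment, all 21 clauses evaluate to true.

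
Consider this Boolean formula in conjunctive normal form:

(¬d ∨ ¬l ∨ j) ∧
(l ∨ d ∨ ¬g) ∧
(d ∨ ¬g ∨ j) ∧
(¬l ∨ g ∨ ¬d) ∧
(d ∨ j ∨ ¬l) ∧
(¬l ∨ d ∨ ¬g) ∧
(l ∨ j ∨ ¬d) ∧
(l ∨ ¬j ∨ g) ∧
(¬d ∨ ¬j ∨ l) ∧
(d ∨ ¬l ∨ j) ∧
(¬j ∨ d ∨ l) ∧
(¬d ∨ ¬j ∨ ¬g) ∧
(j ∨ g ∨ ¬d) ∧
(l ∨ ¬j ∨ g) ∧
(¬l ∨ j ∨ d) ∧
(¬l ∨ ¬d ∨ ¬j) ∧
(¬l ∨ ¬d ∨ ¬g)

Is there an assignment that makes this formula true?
Yes

Yes, the formula is satisfiable.

One satisfying assignment is: g=False, d=False, j=False, l=False

Verification: With this assignment, all 17 clauses evaluate to true.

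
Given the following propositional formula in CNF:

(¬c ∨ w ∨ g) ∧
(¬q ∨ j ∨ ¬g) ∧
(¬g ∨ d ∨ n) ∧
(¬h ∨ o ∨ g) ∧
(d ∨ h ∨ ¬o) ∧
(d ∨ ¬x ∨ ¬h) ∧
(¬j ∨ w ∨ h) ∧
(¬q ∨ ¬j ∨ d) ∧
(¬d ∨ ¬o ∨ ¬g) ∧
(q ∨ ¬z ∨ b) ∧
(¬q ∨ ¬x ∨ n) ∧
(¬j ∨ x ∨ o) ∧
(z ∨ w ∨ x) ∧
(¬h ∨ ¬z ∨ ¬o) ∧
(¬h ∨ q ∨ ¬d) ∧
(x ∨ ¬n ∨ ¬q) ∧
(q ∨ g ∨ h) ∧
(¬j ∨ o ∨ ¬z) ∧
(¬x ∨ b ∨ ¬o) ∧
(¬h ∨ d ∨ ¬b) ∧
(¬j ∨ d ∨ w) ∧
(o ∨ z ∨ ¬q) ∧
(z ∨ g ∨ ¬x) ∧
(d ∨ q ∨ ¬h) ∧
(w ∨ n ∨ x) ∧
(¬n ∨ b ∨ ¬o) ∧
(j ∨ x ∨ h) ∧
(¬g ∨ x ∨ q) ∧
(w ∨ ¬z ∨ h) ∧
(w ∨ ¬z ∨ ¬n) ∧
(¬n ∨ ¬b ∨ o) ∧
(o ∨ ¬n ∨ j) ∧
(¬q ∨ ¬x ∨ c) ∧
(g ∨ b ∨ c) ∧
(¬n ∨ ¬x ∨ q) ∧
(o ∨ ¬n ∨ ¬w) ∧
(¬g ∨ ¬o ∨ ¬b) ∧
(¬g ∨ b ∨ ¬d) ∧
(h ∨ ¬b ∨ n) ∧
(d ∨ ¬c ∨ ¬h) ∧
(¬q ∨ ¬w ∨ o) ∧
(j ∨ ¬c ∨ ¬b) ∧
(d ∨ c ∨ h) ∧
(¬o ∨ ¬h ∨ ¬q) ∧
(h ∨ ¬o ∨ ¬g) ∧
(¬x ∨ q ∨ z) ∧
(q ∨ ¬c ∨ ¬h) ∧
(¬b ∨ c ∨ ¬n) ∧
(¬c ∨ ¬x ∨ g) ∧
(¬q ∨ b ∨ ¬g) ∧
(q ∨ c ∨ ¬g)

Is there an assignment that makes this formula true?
Yes

Yes, the formula is satisfiable.

One satisfying assignment is: q=True, b=False, z=False, w=True, d=True, j=True, o=True, x=False, c=True, h=False, g=False, n=False

Verification: With this assignment, all 51 clauses evaluate to true.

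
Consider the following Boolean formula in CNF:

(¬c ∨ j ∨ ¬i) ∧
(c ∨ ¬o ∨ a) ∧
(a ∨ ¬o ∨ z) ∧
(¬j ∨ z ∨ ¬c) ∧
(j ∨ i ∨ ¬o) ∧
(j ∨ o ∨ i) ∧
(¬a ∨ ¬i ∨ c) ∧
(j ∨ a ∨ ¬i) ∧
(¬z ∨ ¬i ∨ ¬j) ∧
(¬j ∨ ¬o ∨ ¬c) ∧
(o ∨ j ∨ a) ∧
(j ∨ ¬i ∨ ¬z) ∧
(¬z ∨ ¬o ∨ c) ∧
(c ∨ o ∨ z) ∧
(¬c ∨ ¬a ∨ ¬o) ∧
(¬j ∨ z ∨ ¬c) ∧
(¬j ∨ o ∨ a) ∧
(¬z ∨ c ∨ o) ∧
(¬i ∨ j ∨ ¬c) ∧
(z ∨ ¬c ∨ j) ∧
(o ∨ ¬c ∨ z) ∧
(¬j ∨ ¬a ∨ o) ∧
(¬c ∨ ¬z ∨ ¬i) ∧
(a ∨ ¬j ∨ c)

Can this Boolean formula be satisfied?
Yes

Yes, the formula is satisfiable.

One satisfying assignment is: o=True, j=True, i=False, c=False, z=False, a=True

Verification: With this assignment, all 24 clauses evaluate to true.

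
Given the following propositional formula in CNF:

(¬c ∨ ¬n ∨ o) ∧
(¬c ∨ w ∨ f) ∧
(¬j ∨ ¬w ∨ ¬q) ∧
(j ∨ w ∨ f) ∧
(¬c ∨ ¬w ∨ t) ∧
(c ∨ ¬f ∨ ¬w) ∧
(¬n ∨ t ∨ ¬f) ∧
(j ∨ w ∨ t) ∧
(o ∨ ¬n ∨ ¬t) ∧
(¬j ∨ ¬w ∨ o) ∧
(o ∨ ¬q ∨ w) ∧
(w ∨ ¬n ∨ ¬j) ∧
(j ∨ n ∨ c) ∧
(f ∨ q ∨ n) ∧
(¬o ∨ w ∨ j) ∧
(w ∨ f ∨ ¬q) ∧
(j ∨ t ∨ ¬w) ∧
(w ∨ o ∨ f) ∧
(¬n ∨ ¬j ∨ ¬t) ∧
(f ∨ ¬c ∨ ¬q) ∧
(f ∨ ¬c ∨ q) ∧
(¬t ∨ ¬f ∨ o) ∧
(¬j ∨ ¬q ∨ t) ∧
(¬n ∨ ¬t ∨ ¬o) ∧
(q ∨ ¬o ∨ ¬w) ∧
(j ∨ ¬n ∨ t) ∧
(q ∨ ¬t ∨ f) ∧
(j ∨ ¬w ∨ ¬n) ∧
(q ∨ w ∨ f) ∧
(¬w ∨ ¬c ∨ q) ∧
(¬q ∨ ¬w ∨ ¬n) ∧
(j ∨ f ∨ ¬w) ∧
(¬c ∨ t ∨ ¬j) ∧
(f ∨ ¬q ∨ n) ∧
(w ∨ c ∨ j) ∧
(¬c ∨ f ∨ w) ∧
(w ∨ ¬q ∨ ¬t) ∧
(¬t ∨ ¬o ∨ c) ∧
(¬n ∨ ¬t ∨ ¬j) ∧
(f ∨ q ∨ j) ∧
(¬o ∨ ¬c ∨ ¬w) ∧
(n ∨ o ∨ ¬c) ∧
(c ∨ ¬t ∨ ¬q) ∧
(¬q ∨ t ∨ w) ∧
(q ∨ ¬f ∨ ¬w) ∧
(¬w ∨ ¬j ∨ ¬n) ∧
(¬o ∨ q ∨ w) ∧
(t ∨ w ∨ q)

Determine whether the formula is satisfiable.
No

No, the formula is not satisfiable.

No assignment of truth values to the variables can make all 48 clauses true simultaneously.

The formula is UNSAT (unsatisfiable).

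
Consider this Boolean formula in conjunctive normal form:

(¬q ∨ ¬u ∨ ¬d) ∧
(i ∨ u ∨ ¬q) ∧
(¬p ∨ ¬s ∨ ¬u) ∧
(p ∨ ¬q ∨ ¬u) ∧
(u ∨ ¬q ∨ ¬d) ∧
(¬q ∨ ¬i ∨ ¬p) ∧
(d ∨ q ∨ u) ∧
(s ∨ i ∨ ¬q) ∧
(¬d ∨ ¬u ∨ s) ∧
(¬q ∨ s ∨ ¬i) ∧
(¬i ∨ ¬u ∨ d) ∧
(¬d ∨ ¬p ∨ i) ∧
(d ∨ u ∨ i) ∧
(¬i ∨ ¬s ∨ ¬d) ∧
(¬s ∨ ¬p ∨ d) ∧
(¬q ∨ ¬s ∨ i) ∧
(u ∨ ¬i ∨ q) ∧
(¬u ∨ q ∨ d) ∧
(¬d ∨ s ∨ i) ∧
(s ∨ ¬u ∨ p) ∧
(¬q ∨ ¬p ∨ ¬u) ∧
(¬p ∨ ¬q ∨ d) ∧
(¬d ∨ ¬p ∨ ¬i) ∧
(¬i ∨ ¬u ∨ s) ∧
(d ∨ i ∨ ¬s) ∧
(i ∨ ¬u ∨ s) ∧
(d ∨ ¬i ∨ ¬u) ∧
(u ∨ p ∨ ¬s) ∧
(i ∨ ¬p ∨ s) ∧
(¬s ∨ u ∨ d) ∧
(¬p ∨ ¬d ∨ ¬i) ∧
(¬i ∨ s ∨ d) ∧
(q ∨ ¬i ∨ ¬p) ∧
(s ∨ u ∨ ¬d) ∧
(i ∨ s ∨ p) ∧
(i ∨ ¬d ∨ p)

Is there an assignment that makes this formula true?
No

No, the formula is not satisfiable.

No assignment of truth values to the variables can make all 36 clauses true simultaneously.

The formula is UNSAT (unsatisfiable).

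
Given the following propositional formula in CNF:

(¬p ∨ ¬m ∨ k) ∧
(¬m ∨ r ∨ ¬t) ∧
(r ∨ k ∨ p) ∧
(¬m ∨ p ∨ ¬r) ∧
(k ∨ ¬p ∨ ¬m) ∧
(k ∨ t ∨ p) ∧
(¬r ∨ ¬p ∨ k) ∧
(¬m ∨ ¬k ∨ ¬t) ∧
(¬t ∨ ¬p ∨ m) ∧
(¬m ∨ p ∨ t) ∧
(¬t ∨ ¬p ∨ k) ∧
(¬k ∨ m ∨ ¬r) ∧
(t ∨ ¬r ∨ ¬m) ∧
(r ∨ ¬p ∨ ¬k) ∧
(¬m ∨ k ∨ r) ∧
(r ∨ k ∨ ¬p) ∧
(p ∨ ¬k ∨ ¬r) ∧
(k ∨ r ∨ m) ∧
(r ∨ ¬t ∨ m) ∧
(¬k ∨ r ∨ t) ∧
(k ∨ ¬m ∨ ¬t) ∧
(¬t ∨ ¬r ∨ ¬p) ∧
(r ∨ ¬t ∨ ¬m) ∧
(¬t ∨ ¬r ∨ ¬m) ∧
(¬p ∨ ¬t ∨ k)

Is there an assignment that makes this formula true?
Yes

Yes, the formula is satisfiable.

One satisfying assignment is: t=True, k=False, m=False, r=True, p=False

Verification: With this assignment, all 25 clauses evaluate to true.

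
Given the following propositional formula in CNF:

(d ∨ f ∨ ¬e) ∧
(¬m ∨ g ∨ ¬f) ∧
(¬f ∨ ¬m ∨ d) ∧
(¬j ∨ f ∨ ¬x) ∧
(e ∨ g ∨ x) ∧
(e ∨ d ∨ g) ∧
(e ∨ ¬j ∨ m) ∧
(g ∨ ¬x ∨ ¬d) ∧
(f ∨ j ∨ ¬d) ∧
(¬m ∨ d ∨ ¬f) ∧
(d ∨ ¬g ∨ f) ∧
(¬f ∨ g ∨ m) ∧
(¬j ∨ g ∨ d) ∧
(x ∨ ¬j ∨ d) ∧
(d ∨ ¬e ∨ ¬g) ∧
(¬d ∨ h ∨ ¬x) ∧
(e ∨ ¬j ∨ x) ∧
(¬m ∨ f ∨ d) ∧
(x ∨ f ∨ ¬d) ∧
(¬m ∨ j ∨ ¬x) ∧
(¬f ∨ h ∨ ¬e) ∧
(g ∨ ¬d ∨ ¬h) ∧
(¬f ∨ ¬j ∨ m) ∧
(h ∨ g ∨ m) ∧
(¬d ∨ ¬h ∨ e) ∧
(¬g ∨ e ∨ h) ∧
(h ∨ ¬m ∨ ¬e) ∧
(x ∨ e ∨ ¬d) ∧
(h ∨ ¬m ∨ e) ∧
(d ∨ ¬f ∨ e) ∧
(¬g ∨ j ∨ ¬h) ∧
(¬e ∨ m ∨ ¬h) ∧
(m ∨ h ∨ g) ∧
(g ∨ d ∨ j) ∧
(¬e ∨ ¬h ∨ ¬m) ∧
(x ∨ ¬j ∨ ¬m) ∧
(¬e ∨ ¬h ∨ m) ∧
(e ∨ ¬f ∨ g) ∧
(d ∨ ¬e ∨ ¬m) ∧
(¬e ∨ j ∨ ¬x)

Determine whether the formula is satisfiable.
No

No, the formula is not satisfiable.

No assignment of truth values to the variables can make all 40 clauses true simultaneously.

The formula is UNSAT (unsatisfiable).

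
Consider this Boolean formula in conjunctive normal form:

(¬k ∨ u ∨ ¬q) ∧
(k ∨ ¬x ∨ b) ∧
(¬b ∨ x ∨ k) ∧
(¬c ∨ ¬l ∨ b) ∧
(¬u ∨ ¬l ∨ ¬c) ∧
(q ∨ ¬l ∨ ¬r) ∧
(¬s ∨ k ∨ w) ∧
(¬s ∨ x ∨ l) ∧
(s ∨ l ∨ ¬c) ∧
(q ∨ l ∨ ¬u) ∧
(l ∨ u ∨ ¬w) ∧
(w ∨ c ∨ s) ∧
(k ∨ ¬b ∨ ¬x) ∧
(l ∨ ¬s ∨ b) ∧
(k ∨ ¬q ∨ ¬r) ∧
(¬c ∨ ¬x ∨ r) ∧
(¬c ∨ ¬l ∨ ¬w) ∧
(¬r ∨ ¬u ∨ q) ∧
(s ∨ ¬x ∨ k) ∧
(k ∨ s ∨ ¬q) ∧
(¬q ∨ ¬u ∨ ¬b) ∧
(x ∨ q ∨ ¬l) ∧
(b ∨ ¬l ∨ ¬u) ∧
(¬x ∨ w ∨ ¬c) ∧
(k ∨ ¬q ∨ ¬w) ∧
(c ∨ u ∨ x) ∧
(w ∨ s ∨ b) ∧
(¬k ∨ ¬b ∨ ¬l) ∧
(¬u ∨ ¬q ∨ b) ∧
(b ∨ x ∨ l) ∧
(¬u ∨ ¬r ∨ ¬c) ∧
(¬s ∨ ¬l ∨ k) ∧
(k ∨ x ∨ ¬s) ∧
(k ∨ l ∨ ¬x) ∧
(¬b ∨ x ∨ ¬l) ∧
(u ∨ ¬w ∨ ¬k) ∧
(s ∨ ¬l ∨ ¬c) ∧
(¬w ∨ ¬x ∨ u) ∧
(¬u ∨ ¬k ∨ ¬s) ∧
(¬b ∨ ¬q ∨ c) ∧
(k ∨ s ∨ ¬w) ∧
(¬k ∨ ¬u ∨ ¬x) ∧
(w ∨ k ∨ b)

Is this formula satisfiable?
Yes

Yes, the formula is satisfiable.

One satisfying assignment is: b=False, r=False, q=False, c=False, k=True, l=True, x=True, s=True, w=False, u=False

Verification: With this assignment, all 43 clauses evaluate to true.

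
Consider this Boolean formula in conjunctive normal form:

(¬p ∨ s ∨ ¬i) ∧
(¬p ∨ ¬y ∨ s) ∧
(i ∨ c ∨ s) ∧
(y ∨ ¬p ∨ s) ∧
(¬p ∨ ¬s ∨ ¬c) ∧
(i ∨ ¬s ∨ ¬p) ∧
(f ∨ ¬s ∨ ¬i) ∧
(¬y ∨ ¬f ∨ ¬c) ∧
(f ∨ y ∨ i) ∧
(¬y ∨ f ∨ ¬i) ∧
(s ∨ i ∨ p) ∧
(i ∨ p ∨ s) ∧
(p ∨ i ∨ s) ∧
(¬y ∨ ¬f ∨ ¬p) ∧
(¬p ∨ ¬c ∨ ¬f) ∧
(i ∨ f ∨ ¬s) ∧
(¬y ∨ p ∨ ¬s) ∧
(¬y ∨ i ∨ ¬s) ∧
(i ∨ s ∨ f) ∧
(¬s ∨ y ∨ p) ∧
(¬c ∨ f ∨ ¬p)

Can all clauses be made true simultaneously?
Yes

Yes, the formula is satisfiable.

One satisfying assignment is: s=False, c=False, i=True, p=False, y=False, f=False

Verification: With this assignment, all 21 clauses evaluate to true.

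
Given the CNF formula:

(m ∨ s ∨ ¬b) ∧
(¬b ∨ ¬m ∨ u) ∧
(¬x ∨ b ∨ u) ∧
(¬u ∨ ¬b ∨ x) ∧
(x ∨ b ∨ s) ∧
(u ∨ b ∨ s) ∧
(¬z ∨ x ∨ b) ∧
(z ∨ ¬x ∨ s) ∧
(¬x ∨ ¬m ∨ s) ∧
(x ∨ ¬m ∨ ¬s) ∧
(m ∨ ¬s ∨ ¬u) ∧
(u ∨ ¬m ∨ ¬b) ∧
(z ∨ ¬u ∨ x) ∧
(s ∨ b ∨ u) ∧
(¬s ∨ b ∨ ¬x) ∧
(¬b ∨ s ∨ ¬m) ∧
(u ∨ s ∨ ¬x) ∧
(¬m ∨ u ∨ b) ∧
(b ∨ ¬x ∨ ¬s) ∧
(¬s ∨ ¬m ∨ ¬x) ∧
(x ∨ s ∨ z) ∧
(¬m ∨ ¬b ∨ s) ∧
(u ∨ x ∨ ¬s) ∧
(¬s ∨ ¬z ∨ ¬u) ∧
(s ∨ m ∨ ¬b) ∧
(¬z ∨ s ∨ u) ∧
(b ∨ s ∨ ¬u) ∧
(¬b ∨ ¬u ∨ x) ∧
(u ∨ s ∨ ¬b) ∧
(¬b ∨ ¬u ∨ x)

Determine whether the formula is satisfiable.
Yes

Yes, the formula is satisfiable.

One satisfying assignment is: b=True, z=True, u=False, s=True, x=True, m=False

Verification: With this assignment, all 30 clauses evaluate to true.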